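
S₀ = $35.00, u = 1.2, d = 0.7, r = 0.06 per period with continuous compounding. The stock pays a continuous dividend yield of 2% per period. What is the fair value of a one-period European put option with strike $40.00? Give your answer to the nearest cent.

Per-period risk-free factor R = e^0.06 = 1.0618; dividend-adjusted growth = e^(0.06−0.02) = 1.0408.
Risk-neutral probability p = (1.0408 − 0.7)/(1.2 − 0.7) = 0.3408/0.5000 = 0.6816
Terminal stock prices: S_u = 42, S_d = 24.5
Terminal payoffs (K − S): max(-2, 0) = 0, max(15.5, 0) = 15.5
Node 0 (S = 35): V_0 = e^(−0.06)·[0.6816·0.0000 + 0.3184·15.5000] = 4.6475

$4.65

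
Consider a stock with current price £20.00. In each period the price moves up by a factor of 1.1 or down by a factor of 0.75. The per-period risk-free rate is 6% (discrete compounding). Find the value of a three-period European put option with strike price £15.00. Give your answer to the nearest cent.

Risk-neutral probability p = (1 + 0.06 − 0.75)/(1.1 − 0.75) = 0.3100/0.3500 = 0.8857
Terminal stock prices: S_uuu = 26.62, S_uud = 18.15, S_udd = 12.38, S_ddd = 8.438
Terminal payoffs (K − S): max(-11.62, 0) = 0, max(-3.15, 0) = 0, max(2.625, 0) = 2.625, max(6.562, 0) = 6.562
Node uu (S = 24.2): V_uu = 1/1.06·[0.8857·0.0000 + 0.1143·0.0000] = 0.0000
Node ud (S = 16.5): V_ud = 1/1.06·[0.8857·0.0000 + 0.1143·2.6250] = 0.2830
Node dd (S = 11.25): V_dd = 1/1.06·[0.8857·2.6250 + 0.1143·6.5625] = 2.9009
Node u (S = 22): V_u = 1/1.06·[0.8857·0.0000 + 0.1143·0.2830] = 0.0305
Node d (S = 15): V_d = 1/1.06·[0.8857·0.2830 + 0.1143·2.9009] = 0.5493
Node 0 (S = 20): V_0 = 1/1.06·[0.8857·0.0305 + 0.1143·0.5493] = 0.0847

£0.08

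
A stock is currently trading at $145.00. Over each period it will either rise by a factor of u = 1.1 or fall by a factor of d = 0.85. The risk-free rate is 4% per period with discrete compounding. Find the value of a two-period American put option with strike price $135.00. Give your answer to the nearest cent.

Risk-neutral probability p = (1 + 0.04 − 0.85)/(1.1 − 0.85) = 0.1900/0.2500 = 0.7600
Terminal stock prices: S_uu = 175.5, S_ud = 135.6, S_dd = 104.8
Terminal payoffs (K − S): max(-40.45, 0) = 0, max(-0.575, 0) = 0, max(30.24, 0) = 30.24
Node u (S = 159.5): continuation = 1/1.04·[0.7600·0.0000 + 0.2400·0.0000] = 0.0000; exercise value = 0.0000 ≤ continuation, so V_u = 0.0000
Node d (S = 123.2): continuation = 1/1.04·[0.7600·0.0000 + 0.2400·30.2375] = 6.9779; exercise value = 11.7500 > continuation, so V_d = 11.7500 (exercise)
Node 0 (S = 145): continuation = 1/1.04·[0.7600·0.0000 + 0.2400·11.7500] = 2.7115; exercise value = 0.0000 ≤ continuation, so V_0 = 2.7115

$2.71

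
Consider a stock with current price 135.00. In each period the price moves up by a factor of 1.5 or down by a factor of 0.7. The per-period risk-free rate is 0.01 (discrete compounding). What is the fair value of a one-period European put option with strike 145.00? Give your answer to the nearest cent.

30.62

Risk-neutral probability p = (1 + 0.01 − 0.7)/(1.5 − 0.7) = 0.3100/0.8000 = 0.3875
Terminal stock prices: S_u = 202.5, S_d = 94.5
Terminal payoffs (K − S): max(-57.5, 0) = 0, max(50.5, 0) = 50.5
Node 0 (S = 135): V_0 = 1/1.01·[0.3875·0.0000 + 0.6125·50.5000] = 30.6250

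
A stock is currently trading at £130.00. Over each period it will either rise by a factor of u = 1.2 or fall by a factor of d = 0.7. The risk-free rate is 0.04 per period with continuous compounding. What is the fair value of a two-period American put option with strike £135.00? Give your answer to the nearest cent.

Risk-neutral probability p = (e^0.04 − 0.7)/(1.2 − 0.7) = 0.3408/0.5000 = 0.6816
Terminal stock prices: S_uu = 187.2, S_ud = 109.2, S_dd = 63.7
Terminal payoffs (K − S): max(-52.2, 0) = 0, max(25.8, 0) = 25.8, max(71.3, 0) = 71.3
Node u (S = 156): continuation = e^(−0.04)·[0.6816·0.0000 + 0.3184·25.8000] = 7.8921; exercise value = 0.0000 ≤ continuation, so V_u = 7.8921
Node d (S = 91): continuation = e^(−0.04)·[0.6816·25.8000 + 0.3184·71.3000] = 38.7066; exercise value = 44.0000 > continuation, so V_d = 44.0000 (exercise)
Node 0 (S = 130): continuation = e^(−0.04)·[0.6816·7.8921 + 0.3184·44.0000] = 18.6278; exercise value = 5.0000 ≤ continuation, so V_0 = 18.6278

£18.63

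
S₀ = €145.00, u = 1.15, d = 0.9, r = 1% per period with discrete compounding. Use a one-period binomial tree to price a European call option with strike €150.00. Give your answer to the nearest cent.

€7.30

Risk-neutral probability p = (1 + 0.01 − 0.9)/(1.15 − 0.9) = 0.1100/0.2500 = 0.4400
Terminal stock prices: S_u = 166.8, S_d = 130.5
Terminal payoffs (S − K): max(16.75, 0) = 16.75, max(-19.5, 0) = 0
Node 0 (S = 145): V_0 = 1/1.01·[0.4400·16.7500 + 0.5600·0.0000] = 7.2970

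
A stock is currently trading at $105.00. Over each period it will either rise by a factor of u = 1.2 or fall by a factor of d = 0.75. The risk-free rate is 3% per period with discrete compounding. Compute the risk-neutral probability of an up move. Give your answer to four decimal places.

p = 0.6222

Risk-neutral probability p = (1 + 0.03 − 0.75)/(1.2 − 0.75) = 0.2800/0.4500 = 0.6222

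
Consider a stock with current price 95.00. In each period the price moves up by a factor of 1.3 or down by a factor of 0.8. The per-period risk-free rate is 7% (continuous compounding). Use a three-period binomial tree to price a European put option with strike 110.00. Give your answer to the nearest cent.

Risk-neutral probability p = (e^0.07 − 0.8)/(1.3 − 0.8) = 0.2725/0.5000 = 0.5450
Terminal stock prices: S_uuu = 208.7, S_uud = 128.4, S_udd = 79.04, S_ddd = 48.64
Terminal payoffs (K − S): max(-98.72, 0) = 0, max(-18.44, 0) = 0, max(30.96, 0) = 30.96, max(61.36, 0) = 61.36
Node uu (S = 160.6): V_uu = e^(−0.07)·[0.5450·0.0000 + 0.4550·0.0000] = 0.0000
Node ud (S = 98.8): V_ud = e^(−0.07)·[0.5450·0.0000 + 0.4550·30.9600] = 13.1340
Node dd (S = 60.8): V_dd = e^(−0.07)·[0.5450·30.9600 + 0.4550·61.3600] = 41.7633
Node u (S = 123.5): V_u = e^(−0.07)·[0.5450·0.0000 + 0.4550·13.1340] = 5.5717
Node d (S = 76): V_d = e^(−0.07)·[0.5450·13.1340 + 0.4550·41.7633] = 24.3913
Node 0 (S = 95): V_0 = e^(−0.07)·[0.5450·5.5717 + 0.4550·24.3913] = 13.1788

13.18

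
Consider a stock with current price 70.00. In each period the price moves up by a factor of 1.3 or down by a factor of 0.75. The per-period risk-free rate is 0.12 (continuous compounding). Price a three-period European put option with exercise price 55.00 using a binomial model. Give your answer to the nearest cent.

Risk-neutral probability p = (e^0.12 − 0.75)/(1.3 − 0.75) = 0.3775/0.5500 = 0.6864
Terminal stock prices: S_uuu = 153.8, S_uud = 88.73, S_udd = 51.19, S_ddd = 29.53
Terminal payoffs (K − S): max(-98.79, 0) = 0, max(-33.73, 0) = 0, max(3.812, 0) = 3.812, max(25.47, 0) = 25.47
Node uu (S = 118.3): V_uu = e^(−0.12)·[0.6864·0.0000 + 0.3136·0.0000] = 0.0000
Node ud (S = 68.25): V_ud = e^(−0.12)·[0.6864·0.0000 + 0.3136·3.8125] = 1.0605
Node dd (S = 39.38): V_dd = e^(−0.12)·[0.6864·3.8125 + 0.3136·25.4688] = 9.4056
Node u (S = 91): V_u = e^(−0.12)·[0.6864·0.0000 + 0.3136·1.0605] = 0.2950
Node d (S = 52.5): V_d = e^(−0.12)·[0.6864·1.0605 + 0.3136·9.4056] = 3.2620
Node 0 (S = 70): V_0 = e^(−0.12)·[0.6864·0.2950 + 0.3136·3.2620] = 1.0870

1.09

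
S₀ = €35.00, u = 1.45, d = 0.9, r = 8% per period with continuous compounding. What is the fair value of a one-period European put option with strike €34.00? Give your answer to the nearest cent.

Risk-neutral probability p = (e^0.08 − 0.9)/(1.45 − 0.9) = 0.1833/0.5500 = 0.3332
Terminal stock prices: S_u = 50.75, S_d = 31.5
Terminal payoffs (K − S): max(-16.75, 0) = 0, max(2.5, 0) = 2.5
Node 0 (S = 35): V_0 = e^(−0.08)·[0.3332·0.0000 + 0.6668·2.5000] = 1.5387

€1.54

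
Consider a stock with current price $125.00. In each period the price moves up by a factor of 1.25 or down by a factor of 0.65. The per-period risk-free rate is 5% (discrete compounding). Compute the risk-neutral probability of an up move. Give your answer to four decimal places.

Risk-neutral probability p = (1 + 0.05 − 0.65)/(1.25 − 0.65) = 0.4000/0.6000 = 0.6667

p = 0.6667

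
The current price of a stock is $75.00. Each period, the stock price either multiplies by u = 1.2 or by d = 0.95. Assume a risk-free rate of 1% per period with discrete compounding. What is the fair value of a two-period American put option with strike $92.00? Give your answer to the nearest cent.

Risk-neutral probability p = (1 + 0.01 − 0.95)/(1.2 − 0.95) = 0.0600/0.2500 = 0.2400
Terminal stock prices: S_uu = 108, S_ud = 85.5, S_dd = 67.69
Terminal payoffs (K − S): max(-16, 0) = 0, max(6.5, 0) = 6.5, max(24.31, 0) = 24.31
Node u (S = 90): continuation = 1/1.01·[0.2400·0.0000 + 0.7600·6.5000] = 4.8911; exercise value = 2.0000 ≤ continuation, so V_u = 4.8911
Node d (S = 71.25): continuation = 1/1.01·[0.2400·6.5000 + 0.7600·24.3125] = 19.8391; exercise value = 20.7500 > continuation, so V_d = 20.7500 (exercise)
Node 0 (S = 75): continuation = 1/1.01·[0.2400·4.8911 + 0.7600·20.7500] = 16.7761; exercise value = 17.0000 > continuation, so V_0 = 17.0000 (exercise)

$17.00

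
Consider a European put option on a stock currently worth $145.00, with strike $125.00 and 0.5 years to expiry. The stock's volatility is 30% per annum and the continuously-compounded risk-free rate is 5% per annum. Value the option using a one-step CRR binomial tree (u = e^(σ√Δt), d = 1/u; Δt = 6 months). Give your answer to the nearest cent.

CRR parameters: u = e^(σ√Δt) = e^(0.3·√0.5) = 1.2363, d = 1/u = 0.8089
Per-period rate: rΔt = 0.05·0.5 = 0.025, so R = e^0.025 = 1.0253
Risk-neutral probability p = (e^0.025 − 0.8089)/(1.2363 − 0.8089) = 0.2165/0.4275 = 0.5064
Terminal stock prices: S_u = 179.3, S_d = 117.3
Terminal payoffs (K − S): max(-54.27, 0) = 0, max(7.716, 0) = 7.716
Node 0 (S = 145): V_0 = e^(−0.025)·[0.5064·0.0000 + 0.4936·7.7156] = 3.7145

$3.71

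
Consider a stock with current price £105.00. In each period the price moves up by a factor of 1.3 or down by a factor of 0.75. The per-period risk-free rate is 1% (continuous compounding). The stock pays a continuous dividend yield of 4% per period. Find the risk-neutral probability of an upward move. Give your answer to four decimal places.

p = 0.4008

Per-period risk-free factor R = e^0.01 = 1.0101; dividend-adjusted growth = e^(0.01−0.04) = 0.9704.
Risk-neutral probability p = (0.9704 − 0.75)/(1.3 − 0.75) = 0.2204/0.5500 = 0.4008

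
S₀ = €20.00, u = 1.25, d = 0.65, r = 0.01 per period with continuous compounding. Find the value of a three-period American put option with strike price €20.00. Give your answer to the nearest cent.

Risk-neutral probability p = (e^0.01 − 0.65)/(1.25 − 0.65) = 0.3601/0.6000 = 0.6001
Terminal stock prices: S_uuu = 39.06, S_uud = 20.31, S_udd = 10.56, S_ddd = 5.492
Terminal payoffs (K − S): max(-19.06, 0) = 0, max(-0.3125, 0) = 0, max(9.437, 0) = 9.437, max(14.51, 0) = 14.51
Node uu (S = 31.25): continuation = e^(−0.01)·[0.6001·0.0000 + 0.3999·0.0000] = 0.0000; exercise value = 0.0000 ≤ continuation, so V_uu = 0.0000
Node ud (S = 16.25): continuation = e^(−0.01)·[0.6001·0.0000 + 0.3999·9.4375] = 3.7367; exercise value = 3.7500 > continuation, so V_ud = 3.7500 (exercise)
Node dd (S = 8.45): continuation = e^(−0.01)·[0.6001·9.4375 + 0.3999·14.5075] = 11.3510; exercise value = 11.5500 > continuation, so V_dd = 11.5500 (exercise)
Node u (S = 25): continuation = e^(−0.01)·[0.6001·0.0000 + 0.3999·3.7500] = 1.4848; exercise value = 0.0000 ≤ continuation, so V_u = 1.4848
Node d (S = 13): continuation = e^(−0.01)·[0.6001·3.7500 + 0.3999·11.5500] = 6.8010; exercise value = 7.0000 > continuation, so V_d = 7.0000 (exercise)
Node 0 (S = 20): continuation = e^(−0.01)·[0.6001·1.4848 + 0.3999·7.0000] = 3.6537; exercise value = 0.0000 ≤ continuation, so V_0 = 3.6537

€3.65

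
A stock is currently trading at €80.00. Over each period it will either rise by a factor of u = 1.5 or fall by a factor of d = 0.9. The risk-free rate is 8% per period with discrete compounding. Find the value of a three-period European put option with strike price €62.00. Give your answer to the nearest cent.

Risk-neutral probability p = (1 + 0.08 − 0.9)/(1.5 − 0.9) = 0.1800/0.6000 = 0.3000
Terminal stock prices: S_uuu = 270, S_uud = 162, S_udd = 97.2, S_ddd = 58.32
Terminal payoffs (K − S): max(-208, 0) = 0, max(-100, 0) = 0, max(-35.2, 0) = 0, max(3.68, 0) = 3.68
Node uu (S = 180): V_uu = 1/1.08·[0.3000·0.0000 + 0.7000·0.0000] = 0.0000
Node ud (S = 108): V_ud = 1/1.08·[0.3000·0.0000 + 0.7000·0.0000] = 0.0000
Node dd (S = 64.8): V_dd = 1/1.08·[0.3000·0.0000 + 0.7000·3.6800] = 2.3852
Node u (S = 120): V_u = 1/1.08·[0.3000·0.0000 + 0.7000·0.0000] = 0.0000
Node d (S = 72): V_d = 1/1.08·[0.3000·0.0000 + 0.7000·2.3852] = 1.5460
Node 0 (S = 80): V_0 = 1/1.08·[0.3000·0.0000 + 0.7000·1.5460] = 1.0020

€1.00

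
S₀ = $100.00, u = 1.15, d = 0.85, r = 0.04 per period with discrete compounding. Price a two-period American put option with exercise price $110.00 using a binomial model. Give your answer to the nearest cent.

$11.44

Risk-neutral probability p = (1 + 0.04 − 0.85)/(1.15 − 0.85) = 0.1900/0.3000 = 0.6333
Terminal stock prices: S_uu = 132.2, S_ud = 97.75, S_dd = 72.25
Terminal payoffs (K − S): max(-22.25, 0) = 0, max(12.25, 0) = 12.25, max(37.75, 0) = 37.75
Node u (S = 115): continuation = 1/1.04·[0.6333·0.0000 + 0.3667·12.2500] = 4.3189; exercise value = 0.0000 ≤ continuation, so V_u = 4.3189
Node d (S = 85): continuation = 1/1.04·[0.6333·12.2500 + 0.3667·37.7500] = 20.7692; exercise value = 25.0000 > continuation, so V_d = 25.0000 (exercise)
Node 0 (S = 100): continuation = 1/1.04·[0.6333·4.3189 + 0.3667·25.0000] = 11.4442; exercise value = 10.0000 ≤ continuation, so V_0 = 11.4442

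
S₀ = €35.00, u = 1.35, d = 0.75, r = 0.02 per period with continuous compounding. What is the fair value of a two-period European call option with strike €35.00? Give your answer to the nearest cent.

€5.82

Risk-neutral probability p = (e^0.02 − 0.75)/(1.35 − 0.75) = 0.2702/0.6000 = 0.4503
Terminal stock prices: S_uu = 63.79, S_ud = 35.44, S_dd = 19.69
Terminal payoffs (S − K): max(28.79, 0) = 28.79, max(0.4375, 0) = 0.4375, max(-15.31, 0) = 0
Node u (S = 47.25): V_u = e^(−0.02)·[0.4503·28.7875 + 0.5497·0.4375] = 12.9430
Node d (S = 26.25): V_d = e^(−0.02)·[0.4503·0.4375 + 0.5497·0.0000] = 0.1931
Node 0 (S = 35): V_0 = e^(−0.02)·[0.4503·12.9430 + 0.5497·0.1931] = 5.8173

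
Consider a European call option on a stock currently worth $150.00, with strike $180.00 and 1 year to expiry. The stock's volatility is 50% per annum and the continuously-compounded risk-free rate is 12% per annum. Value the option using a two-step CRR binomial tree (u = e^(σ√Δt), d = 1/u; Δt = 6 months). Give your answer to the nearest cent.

$27.34

CRR parameters: u = e^(σ√Δt) = e^(0.5·√0.5) = 1.4241, d = 1/u = 0.7022
Per-period rate: rΔt = 0.12·0.5 = 0.06, so R = e^0.06 = 1.0618
Risk-neutral probability p = (e^0.06 − 0.7022)/(1.4241 − 0.7022) = 0.3596/0.7219 = 0.4982
Terminal stock prices: S_uu = 304.2, S_ud = 150, S_dd = 73.96
Terminal payoffs (S − K): max(124.2, 0) = 124.2, max(-30, 0) = 0, max(-106, 0) = 0
Node u (S = 213.6): V_u = e^(−0.06)·[0.4982·124.2172 + 0.5018·0.0000] = 58.2783
Node d (S = 105.3): V_d = e^(−0.06)·[0.4982·0.0000 + 0.5018·0.0000] = 0.0000
Node 0 (S = 150): V_0 = e^(−0.06)·[0.4982·58.2783 + 0.5018·0.0000] = 27.3421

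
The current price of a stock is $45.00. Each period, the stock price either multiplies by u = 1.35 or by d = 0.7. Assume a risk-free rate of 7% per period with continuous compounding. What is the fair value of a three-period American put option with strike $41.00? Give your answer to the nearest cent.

Risk-neutral probability p = (e^0.07 − 0.7)/(1.35 − 0.7) = 0.3725/0.6500 = 0.5731
Terminal stock prices: S_uuu = 110.7, S_uud = 57.41, S_udd = 29.77, S_ddd = 15.43
Terminal payoffs (K − S): max(-69.72, 0) = 0, max(-16.41, 0) = 0, max(11.23, 0) = 11.23, max(25.57, 0) = 25.57
Node uu (S = 82.01): continuation = e^(−0.07)·[0.5731·0.0000 + 0.4269·0.0000] = 0.0000; exercise value = 0.0000 ≤ continuation, so V_uu = 0.0000
Node ud (S = 42.53): continuation = e^(−0.07)·[0.5731·0.0000 + 0.4269·11.2325] = 4.4711; exercise value = 0.0000 ≤ continuation, so V_ud = 4.4711
Node dd (S = 22.05): continuation = e^(−0.07)·[0.5731·11.2325 + 0.4269·25.5650] = 16.1781; exercise value = 18.9500 > continuation, so V_dd = 18.9500 (exercise)
Node u (S = 60.75): continuation = e^(−0.07)·[0.5731·0.0000 + 0.4269·4.4711] = 1.7797; exercise value = 0.0000 ≤ continuation, so V_u = 1.7797
Node d (S = 31.5): continuation = e^(−0.07)·[0.5731·4.4711 + 0.4269·18.9500] = 9.9321; exercise value = 9.5000 ≤ continuation, so V_d = 9.9321
Node 0 (S = 45): continuation = e^(−0.07)·[0.5731·1.7797 + 0.4269·9.9321] = 4.9044; exercise value = 0.0000 ≤ continuation, so V_0 = 4.9044

$4.90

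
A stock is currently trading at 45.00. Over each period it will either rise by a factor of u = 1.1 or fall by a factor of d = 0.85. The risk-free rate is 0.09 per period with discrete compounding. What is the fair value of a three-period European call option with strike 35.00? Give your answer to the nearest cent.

17.97

Risk-neutral probability p = (1 + 0.09 − 0.85)/(1.1 − 0.85) = 0.2400/0.2500 = 0.9600
Terminal stock prices: S_uuu = 59.9, S_uud = 46.28, S_udd = 35.76, S_ddd = 27.64
Terminal payoffs (S − K): max(24.9, 0) = 24.9, max(11.28, 0) = 11.28, max(0.7638, 0) = 0.7638, max(-7.364, 0) = 0
Node uu (S = 54.45): V_uu = 1/1.09·[0.9600·24.8950 + 0.0400·11.2825] = 22.3399
Node ud (S = 42.08): V_ud = 1/1.09·[0.9600·11.2825 + 0.0400·0.7638] = 9.9649
Node dd (S = 32.51): V_dd = 1/1.09·[0.9600·0.7638 + 0.0400·0.0000] = 0.6727
Node u (S = 49.5): V_u = 1/1.09·[0.9600·22.3399 + 0.0400·9.9649] = 20.0412
Node d (S = 38.25): V_d = 1/1.09·[0.9600·9.9649 + 0.0400·0.6727] = 8.8011
Node 0 (S = 45): V_0 = 1/1.09·[0.9600·20.0412 + 0.0400·8.8011] = 17.9739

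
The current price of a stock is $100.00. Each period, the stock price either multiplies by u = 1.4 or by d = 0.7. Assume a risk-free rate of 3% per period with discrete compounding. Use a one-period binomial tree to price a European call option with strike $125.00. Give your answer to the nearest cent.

Risk-neutral probability p = (1 + 0.03 − 0.7)/(1.4 − 0.7) = 0.3300/0.7000 = 0.4714
Terminal stock prices: S_u = 140, S_d = 70
Terminal payoffs (S − K): max(15, 0) = 15, max(-55, 0) = 0
Node 0 (S = 100): V_0 = 1/1.03·[0.4714·15.0000 + 0.5286·0.0000] = 6.8655

$6.87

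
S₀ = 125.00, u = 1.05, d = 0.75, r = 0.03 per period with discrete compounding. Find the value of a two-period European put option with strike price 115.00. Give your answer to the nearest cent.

2.13

Risk-neutral probability p = (1 + 0.03 − 0.75)/(1.05 − 0.75) = 0.2800/0.3000 = 0.9333
Terminal stock prices: S_uu = 137.8, S_ud = 98.44, S_dd = 70.31
Terminal payoffs (K − S): max(-22.81, 0) = 0, max(16.56, 0) = 16.56, max(44.69, 0) = 44.69
Node u (S = 131.2): V_u = 1/1.03·[0.9333·0.0000 + 0.0667·16.5625] = 1.0720
Node d (S = 93.75): V_d = 1/1.03·[0.9333·16.5625 + 0.0667·44.6875] = 17.9005
Node 0 (S = 125): V_0 = 1/1.03·[0.9333·1.0720 + 0.0667·17.9005] = 2.1300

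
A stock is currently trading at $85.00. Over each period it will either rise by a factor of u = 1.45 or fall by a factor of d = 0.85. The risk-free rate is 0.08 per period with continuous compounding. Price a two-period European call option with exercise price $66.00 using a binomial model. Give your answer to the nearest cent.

$30.22

Risk-neutral probability p = (e^0.08 − 0.85)/(1.45 − 0.85) = 0.2333/0.6000 = 0.3888
Terminal stock prices: S_uu = 178.7, S_ud = 104.8, S_dd = 61.41
Terminal payoffs (S − K): max(112.7, 0) = 112.7, max(38.76, 0) = 38.76, max(-4.588, 0) = 0
Node u (S = 123.2): V_u = e^(−0.08)·[0.3888·112.7125 + 0.6112·38.7625] = 62.3243
Node d (S = 72.25): V_d = e^(−0.08)·[0.3888·38.7625 + 0.6112·0.0000] = 13.9126
Node 0 (S = 85): V_0 = e^(−0.08)·[0.3888·62.3243 + 0.6112·13.9126] = 30.2188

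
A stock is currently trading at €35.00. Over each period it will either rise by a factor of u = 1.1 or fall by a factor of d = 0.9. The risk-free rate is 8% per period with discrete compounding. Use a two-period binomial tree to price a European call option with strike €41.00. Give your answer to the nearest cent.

€0.94

Risk-neutral probability p = (1 + 0.08 − 0.9)/(1.1 − 0.9) = 0.1800/0.2000 = 0.9000
Terminal stock prices: S_uu = 42.35, S_ud = 34.65, S_dd = 28.35
Terminal payoffs (S − K): max(1.35, 0) = 1.35, max(-6.35, 0) = 0, max(-12.65, 0) = 0
Node u (S = 38.5): V_u = 1/1.08·[0.9000·1.3500 + 0.1000·0.0000] = 1.1250
Node d (S = 31.5): V_d = 1/1.08·[0.9000·0.0000 + 0.1000·0.0000] = 0.0000
Node 0 (S = 35): V_0 = 1/1.08·[0.9000·1.1250 + 0.1000·0.0000] = 0.9375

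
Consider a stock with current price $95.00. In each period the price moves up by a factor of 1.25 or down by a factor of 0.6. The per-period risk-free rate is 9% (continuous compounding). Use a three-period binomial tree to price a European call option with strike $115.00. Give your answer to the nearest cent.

$23.67

Risk-neutral probability p = (e^0.09 − 0.6)/(1.25 − 0.6) = 0.4942/0.6500 = 0.7603
Terminal stock prices: S_uuu = 185.5, S_uud = 89.06, S_udd = 42.75, S_ddd = 20.52
Terminal payoffs (S − K): max(70.55, 0) = 70.55, max(-25.94, 0) = 0, max(-72.25, 0) = 0, max(-94.48, 0) = 0
Node uu (S = 148.4): V_uu = e^(−0.09)·[0.7603·70.5469 + 0.2397·0.0000] = 49.0183
Node ud (S = 71.25): V_ud = e^(−0.09)·[0.7603·0.0000 + 0.2397·0.0000] = 0.0000
Node dd (S = 34.2): V_dd = e^(−0.09)·[0.7603·0.0000 + 0.2397·0.0000] = 0.0000
Node u (S = 118.8): V_u = e^(−0.09)·[0.7603·49.0183 + 0.2397·0.0000] = 34.0595
Node d (S = 57): V_d = e^(−0.09)·[0.7603·0.0000 + 0.2397·0.0000] = 0.0000
Node 0 (S = 95): V_0 = e^(−0.09)·[0.7603·34.0595 + 0.2397·0.0000] = 23.6657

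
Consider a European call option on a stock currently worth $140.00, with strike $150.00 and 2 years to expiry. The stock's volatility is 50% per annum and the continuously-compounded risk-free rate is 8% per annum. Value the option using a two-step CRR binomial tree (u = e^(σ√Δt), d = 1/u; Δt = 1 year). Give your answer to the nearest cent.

$41.11

CRR parameters: u = e^(σ√Δt) = e^(0.5·√1) = 1.6487, d = 1/u = 0.6065
Per-period rate: rΔt = 0.08·1 = 0.08, so R = e^0.08 = 1.0833
Risk-neutral probability p = (e^0.08 − 0.6065)/(1.6487 − 0.6065) = 0.4768/1.0422 = 0.4575
Terminal stock prices: S_uu = 380.6, S_ud = 140, S_dd = 51.5
Terminal payoffs (S − K): max(230.6, 0) = 230.6, max(-10, 0) = 0, max(-98.5, 0) = 0
Node u (S = 230.8): V_u = e^(−0.08)·[0.4575·230.5595 + 0.5425·0.0000] = 97.3618
Node d (S = 84.91): V_d = e^(−0.08)·[0.4575·0.0000 + 0.5425·0.0000] = 0.0000
Node 0 (S = 140): V_0 = e^(−0.08)·[0.4575·97.3618 + 0.5425·0.0000] = 41.1145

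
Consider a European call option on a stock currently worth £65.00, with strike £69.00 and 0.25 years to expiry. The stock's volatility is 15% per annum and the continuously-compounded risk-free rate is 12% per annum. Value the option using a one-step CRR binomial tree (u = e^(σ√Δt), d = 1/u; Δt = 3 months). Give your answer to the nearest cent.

£0.71

CRR parameters: u = e^(σ√Δt) = e^(0.15·√0.25) = 1.0779, d = 1/u = 0.9277
Per-period rate: rΔt = 0.12·0.25 = 0.03, so R = e^0.03 = 1.0305
Risk-neutral probability p = (e^0.03 − 0.9277)/(1.0779 − 0.9277) = 0.1027/0.1501 = 0.6841
Terminal stock prices: S_u = 70.06, S_d = 60.3
Terminal payoffs (S − K): max(1.062, 0) = 1.062, max(-8.697, 0) = 0
Node 0 (S = 65): V_0 = e^(−0.03)·[0.6841·1.0625 + 0.3159·0.0000] = 0.7054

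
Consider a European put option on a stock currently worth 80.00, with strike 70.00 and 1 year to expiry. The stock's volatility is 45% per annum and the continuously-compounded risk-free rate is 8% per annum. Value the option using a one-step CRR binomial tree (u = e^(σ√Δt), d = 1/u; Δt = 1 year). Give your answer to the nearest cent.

CRR parameters: u = e^(σ√Δt) = e^(0.45·√1) = 1.5683, d = 1/u = 0.6376
Per-period rate: rΔt = 0.08·1 = 0.08, so R = e^0.08 = 1.0833
Risk-neutral probability p = (e^0.08 − 0.6376)/(1.5683 − 0.6376) = 0.4457/0.9307 = 0.4789
Terminal stock prices: S_u = 125.5, S_d = 51.01
Terminal payoffs (K − S): max(-55.46, 0) = 0, max(18.99, 0) = 18.99
Node 0 (S = 80): V_0 = e^(−0.08)·[0.4789·0.0000 + 0.5211·18.9897] = 9.1356

9.14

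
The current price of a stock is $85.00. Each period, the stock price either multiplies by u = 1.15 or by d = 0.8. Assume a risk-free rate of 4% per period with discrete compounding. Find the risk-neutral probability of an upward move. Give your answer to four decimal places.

p = 0.6857

Risk-neutral probability p = (1 + 0.04 − 0.8)/(1.15 − 0.8) = 0.2400/0.3500 = 0.6857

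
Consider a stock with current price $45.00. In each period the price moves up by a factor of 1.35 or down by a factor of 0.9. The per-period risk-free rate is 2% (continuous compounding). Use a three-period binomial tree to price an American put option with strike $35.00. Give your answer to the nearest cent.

$0.81

Risk-neutral probability p = (e^0.02 − 0.9)/(1.35 − 0.9) = 0.1202/0.4500 = 0.2671
Terminal stock prices: S_uuu = 110.7, S_uud = 73.81, S_udd = 49.21, S_ddd = 32.81
Terminal payoffs (K − S): max(-75.72, 0) = 0, max(-38.81, 0) = 0, max(-14.21, 0) = 0, max(2.195, 0) = 2.195
Node uu (S = 82.01): continuation = e^(−0.02)·[0.2671·0.0000 + 0.7329·0.0000] = 0.0000; exercise value = 0.0000 ≤ continuation, so V_uu = 0.0000
Node ud (S = 54.68): continuation = e^(−0.02)·[0.2671·0.0000 + 0.7329·0.0000] = 0.0000; exercise value = 0.0000 ≤ continuation, so V_ud = 0.0000
Node dd (S = 36.45): continuation = e^(−0.02)·[0.2671·0.0000 + 0.7329·2.1950] = 1.5768; exercise value = 0.0000 ≤ continuation, so V_dd = 1.5768
Node u (S = 60.75): continuation = e^(−0.02)·[0.2671·0.0000 + 0.7329·0.0000] = 0.0000; exercise value = 0.0000 ≤ continuation, so V_u = 0.0000
Node d (S = 40.5): continuation = e^(−0.02)·[0.2671·0.0000 + 0.7329·1.5768] = 1.1328; exercise value = 0.0000 ≤ continuation, so V_d = 1.1328
Node 0 (S = 45): continuation = e^(−0.02)·[0.2671·0.0000 + 0.7329·1.1328] = 0.8137; exercise value = 0.0000 ≤ continuation, so V_0 = 0.8137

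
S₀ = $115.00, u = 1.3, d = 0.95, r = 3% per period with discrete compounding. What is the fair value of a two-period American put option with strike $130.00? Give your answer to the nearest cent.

Risk-neutral probability p = (1 + 0.03 − 0.95)/(1.3 − 0.95) = 0.0800/0.3500 = 0.2286
Terminal stock prices: S_uu = 194.4, S_ud = 142, S_dd = 103.8
Terminal payoffs (K − S): max(-64.35, 0) = 0, max(-12.03, 0) = 0, max(26.21, 0) = 26.21
Node u (S = 149.5): continuation = 1/1.03·[0.2286·0.0000 + 0.7714·0.0000] = 0.0000; exercise value = 0.0000 ≤ continuation, so V_u = 0.0000
Node d (S = 109.2): continuation = 1/1.03·[0.2286·0.0000 + 0.7714·26.2125] = 19.6321; exercise value = 20.7500 > continuation, so V_d = 20.7500 (exercise)
Node 0 (S = 115): continuation = 1/1.03·[0.2286·0.0000 + 0.7714·20.7500] = 15.5409; exercise value = 15.0000 ≤ continuation, so V_0 = 15.5409

$15.54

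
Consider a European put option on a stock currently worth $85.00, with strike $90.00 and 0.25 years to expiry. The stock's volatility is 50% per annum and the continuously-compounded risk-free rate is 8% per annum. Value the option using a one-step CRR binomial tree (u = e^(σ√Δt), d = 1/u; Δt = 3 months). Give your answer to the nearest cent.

$12.18

CRR parameters: u = e^(σ√Δt) = e^(0.5·√0.25) = 1.2840, d = 1/u = 0.7788
Per-period rate: rΔt = 0.08·0.25 = 0.02, so R = e^0.02 = 1.0202
Risk-neutral probability p = (e^0.02 − 0.7788)/(1.2840 − 0.7788) = 0.2414/0.5052 = 0.4778
Terminal stock prices: S_u = 109.1, S_d = 66.2
Terminal payoffs (K − S): max(-19.14, 0) = 0, max(23.8, 0) = 23.8
Node 0 (S = 85): V_0 = e^(−0.02)·[0.4778·0.0000 + 0.5222·23.8019] = 12.1831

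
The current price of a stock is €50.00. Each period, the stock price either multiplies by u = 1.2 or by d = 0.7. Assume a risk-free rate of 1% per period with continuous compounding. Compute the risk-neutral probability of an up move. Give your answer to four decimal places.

Risk-neutral probability p = (e^0.01 − 0.7)/(1.2 − 0.7) = 0.3101/0.5000 = 0.6201

p = 0.6201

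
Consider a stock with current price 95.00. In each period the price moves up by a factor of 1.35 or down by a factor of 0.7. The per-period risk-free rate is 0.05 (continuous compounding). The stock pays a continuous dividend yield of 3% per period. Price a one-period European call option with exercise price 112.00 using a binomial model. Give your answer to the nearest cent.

7.61

Per-period risk-free factor R = e^0.05 = 1.0513; dividend-adjusted growth = e^(0.05−0.03) = 1.0202.
Risk-neutral probability p = (1.0202 − 0.7)/(1.35 − 0.7) = 0.3202/0.6500 = 0.4926
Terminal stock prices: S_u = 128.2, S_d = 66.5
Terminal payoffs (S − K): max(16.25, 0) = 16.25, max(-45.5, 0) = 0
Node 0 (S = 95): V_0 = e^(−0.05)·[0.4926·16.2500 + 0.5074·0.0000] = 7.6146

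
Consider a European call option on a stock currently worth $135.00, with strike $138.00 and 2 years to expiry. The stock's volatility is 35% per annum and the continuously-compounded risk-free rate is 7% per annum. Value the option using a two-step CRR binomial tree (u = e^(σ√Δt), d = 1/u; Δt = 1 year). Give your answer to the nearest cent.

CRR parameters: u = e^(σ√Δt) = e^(0.35·√1) = 1.4191, d = 1/u = 0.7047
Per-period rate: rΔt = 0.07·1 = 0.07, so R = e^0.07 = 1.0725
Risk-neutral probability p = (e^0.07 − 0.7047)/(1.4191 − 0.7047) = 0.3678/0.7144 = 0.5149
Terminal stock prices: S_uu = 271.9, S_ud = 135, S_dd = 67.04
Terminal payoffs (S − K): max(133.9, 0) = 133.9, max(-3, 0) = 0, max(-70.96, 0) = 0
Node u (S = 191.6): V_u = e^(−0.07)·[0.5149·133.8566 + 0.4851·0.0000] = 64.2607
Node d (S = 95.13): V_d = e^(−0.07)·[0.5149·0.0000 + 0.4851·0.0000] = 0.0000
Node 0 (S = 135): V_0 = e^(−0.07)·[0.5149·64.2607 + 0.4851·0.0000] = 30.8497

$30.85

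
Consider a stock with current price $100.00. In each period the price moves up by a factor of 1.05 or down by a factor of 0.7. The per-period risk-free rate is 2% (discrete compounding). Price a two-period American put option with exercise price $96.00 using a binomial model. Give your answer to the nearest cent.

Risk-neutral probability p = (1 + 0.02 − 0.7)/(1.05 − 0.7) = 0.3200/0.3500 = 0.9143
Terminal stock prices: S_uu = 110.2, S_ud = 73.5, S_dd = 49
Terminal payoffs (K − S): max(-14.25, 0) = 0, max(22.5, 0) = 22.5, max(47, 0) = 47
Node u (S = 105): continuation = 1/1.02·[0.9143·0.0000 + 0.0857·22.5000] = 1.8908; exercise value = 0.0000 ≤ continuation, so V_u = 1.8908
Node d (S = 70): continuation = 1/1.02·[0.9143·22.5000 + 0.0857·47.0000] = 24.1176; exercise value = 26.0000 > continuation, so V_d = 26.0000 (exercise)
Node 0 (S = 100): continuation = 1/1.02·[0.9143·1.8908 + 0.0857·26.0000] = 3.8797; exercise value = 0.0000 ≤ continuation, so V_0 = 3.8797

$3.88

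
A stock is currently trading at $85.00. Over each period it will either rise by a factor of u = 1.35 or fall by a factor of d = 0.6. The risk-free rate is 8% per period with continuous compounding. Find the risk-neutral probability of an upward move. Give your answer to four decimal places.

Risk-neutral probability p = (e^0.08 − 0.6)/(1.35 − 0.6) = 0.4833/0.7500 = 0.6444

p = 0.6444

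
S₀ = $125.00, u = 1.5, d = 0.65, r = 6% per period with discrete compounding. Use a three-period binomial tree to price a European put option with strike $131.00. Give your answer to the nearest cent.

Risk-neutral probability p = (1 + 0.06 − 0.65)/(1.5 − 0.65) = 0.4100/0.8500 = 0.4824
Terminal stock prices: S_uuu = 421.9, S_uud = 182.8, S_udd = 79.22, S_ddd = 34.33
Terminal payoffs (K − S): max(-290.9, 0) = 0, max(-51.81, 0) = 0, max(51.78, 0) = 51.78, max(96.67, 0) = 96.67
Node uu (S = 281.2): V_uu = 1/1.06·[0.4824·0.0000 + 0.5176·0.0000] = 0.0000
Node ud (S = 121.9): V_ud = 1/1.06·[0.4824·0.0000 + 0.5176·51.7812] = 25.2872
Node dd (S = 52.81): V_dd = 1/1.06·[0.4824·51.7812 + 0.5176·96.6719] = 70.7724
Node u (S = 187.5): V_u = 1/1.06·[0.4824·0.0000 + 0.5176·25.2872] = 12.3489
Node d (S = 81.25): V_d = 1/1.06·[0.4824·25.2872 + 0.5176·70.7724] = 46.0684
Node 0 (S = 125): V_0 = 1/1.06·[0.4824·12.3489 + 0.5176·46.0684] = 28.1167

$28.12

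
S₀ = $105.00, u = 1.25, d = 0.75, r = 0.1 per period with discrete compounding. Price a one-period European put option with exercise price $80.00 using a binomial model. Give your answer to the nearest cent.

$0.34

Risk-neutral probability p = (1 + 0.1 − 0.75)/(1.25 − 0.75) = 0.3500/0.5000 = 0.7000
Terminal stock prices: S_u = 131.2, S_d = 78.75
Terminal payoffs (K − S): max(-51.25, 0) = 0, max(1.25, 0) = 1.25
Node 0 (S = 105): V_0 = 1/1.1·[0.7000·0.0000 + 0.3000·1.2500] = 0.3409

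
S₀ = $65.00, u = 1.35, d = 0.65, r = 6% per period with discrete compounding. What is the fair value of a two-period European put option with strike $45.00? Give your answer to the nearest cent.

$2.68

Risk-neutral probability p = (1 + 0.06 − 0.65)/(1.35 − 0.65) = 0.4100/0.7000 = 0.5857
Terminal stock prices: S_uu = 118.5, S_ud = 57.04, S_dd = 27.46
Terminal payoffs (K − S): max(-73.46, 0) = 0, max(-12.04, 0) = 0, max(17.54, 0) = 17.54
Node u (S = 87.75): V_u = 1/1.06·[0.5857·0.0000 + 0.4143·0.0000] = 0.0000
Node d (S = 42.25): V_d = 1/1.06·[0.5857·0.0000 + 0.4143·17.5375] = 6.8543
Node 0 (S = 65): V_0 = 1/1.06·[0.5857·0.0000 + 0.4143·6.8543] = 2.6789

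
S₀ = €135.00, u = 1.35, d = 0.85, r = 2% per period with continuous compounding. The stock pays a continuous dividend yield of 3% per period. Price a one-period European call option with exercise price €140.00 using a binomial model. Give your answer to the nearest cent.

Per-period risk-free factor R = e^0.02 = 1.0202; dividend-adjusted growth = e^(0.02−0.03) = 0.9900.
Risk-neutral probability p = (0.9900 − 0.85)/(1.35 − 0.85) = 0.1400/0.5000 = 0.2801
Terminal stock prices: S_u = 182.2, S_d = 114.8
Terminal payoffs (S − K): max(42.25, 0) = 42.25, max(-25.25, 0) = 0
Node 0 (S = 135): V_0 = e^(−0.02)·[0.2801·42.2500 + 0.7199·0.0000] = 11.5999

€11.60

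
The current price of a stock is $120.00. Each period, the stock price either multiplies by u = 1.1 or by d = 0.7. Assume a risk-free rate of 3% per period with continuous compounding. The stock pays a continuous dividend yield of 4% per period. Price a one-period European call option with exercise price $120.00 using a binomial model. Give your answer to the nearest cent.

$8.44

Per-period risk-free factor R = e^0.03 = 1.0305; dividend-adjusted growth = e^(0.03−0.04) = 0.9900.
Risk-neutral probability p = (0.9900 − 0.7)/(1.1 − 0.7) = 0.2900/0.4000 = 0.7251
Terminal stock prices: S_u = 132, S_d = 84
Terminal payoffs (S − K): max(12, 0) = 12, max(-36, 0) = 0
Node 0 (S = 120): V_0 = e^(−0.03)·[0.7251·12.0000 + 0.2749·0.0000] = 8.4443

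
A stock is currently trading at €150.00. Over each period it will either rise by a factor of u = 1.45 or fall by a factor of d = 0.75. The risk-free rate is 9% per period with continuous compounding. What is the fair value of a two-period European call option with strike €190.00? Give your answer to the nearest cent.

Risk-neutral probability p = (e^0.09 − 0.75)/(1.45 − 0.75) = 0.3442/0.7000 = 0.4917
Terminal stock prices: S_uu = 315.4, S_ud = 163.1, S_dd = 84.38
Terminal payoffs (S − K): max(125.4, 0) = 125.4, max(-26.88, 0) = 0, max(-105.6, 0) = 0
Node u (S = 217.5): V_u = e^(−0.09)·[0.4917·125.3750 + 0.5083·0.0000] = 56.3384
Node d (S = 112.5): V_d = e^(−0.09)·[0.4917·0.0000 + 0.5083·0.0000] = 0.0000
Node 0 (S = 150): V_0 = e^(−0.09)·[0.4917·56.3384 + 0.5083·0.0000] = 25.3162

€25.32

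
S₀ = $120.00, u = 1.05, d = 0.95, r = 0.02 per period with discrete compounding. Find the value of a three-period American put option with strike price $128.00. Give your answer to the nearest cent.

Risk-neutral probability p = (1 + 0.02 − 0.95)/(1.05 − 0.95) = 0.0700/0.1000 = 0.7000
Terminal stock prices: S_uuu = 138.9, S_uud = 125.7, S_udd = 113.7, S_ddd = 102.9
Terminal payoffs (K − S): max(-10.92, 0) = 0, max(2.315, 0) = 2.315, max(14.29, 0) = 14.29, max(25.12, 0) = 25.12
Node uu (S = 132.3): continuation = 1/1.02·[0.7000·0.0000 + 0.3000·2.3150] = 0.6809; exercise value = 0.0000 ≤ continuation, so V_uu = 0.6809
Node ud (S = 119.7): continuation = 1/1.02·[0.7000·2.3150 + 0.3000·14.2850] = 5.7902; exercise value = 8.3000 > continuation, so V_ud = 8.3000 (exercise)
Node dd (S = 108.3): continuation = 1/1.02·[0.7000·14.2850 + 0.3000·25.1150] = 17.1902; exercise value = 19.7000 > continuation, so V_dd = 19.7000 (exercise)
Node u (S = 126): continuation = 1/1.02·[0.7000·0.6809 + 0.3000·8.3000] = 2.9084; exercise value = 2.0000 ≤ continuation, so V_u = 2.9084
Node d (S = 114): continuation = 1/1.02·[0.7000·8.3000 + 0.3000·19.7000] = 11.4902; exercise value = 14.0000 > continuation, so V_d = 14.0000 (exercise)
Node 0 (S = 120): continuation = 1/1.02·[0.7000·2.9084 + 0.3000·14.0000] = 6.1136; exercise value = 8.0000 > continuation, so V_0 = 8.0000 (exercise)

$8.00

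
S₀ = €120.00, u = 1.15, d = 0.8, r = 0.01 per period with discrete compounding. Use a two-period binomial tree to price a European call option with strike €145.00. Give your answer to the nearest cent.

€4.83

Risk-neutral probability p = (1 + 0.01 − 0.8)/(1.15 − 0.8) = 0.2100/0.3500 = 0.6000
Terminal stock prices: S_uu = 158.7, S_ud = 110.4, S_dd = 76.8
Terminal payoffs (S − K): max(13.7, 0) = 13.7, max(-34.6, 0) = 0, max(-68.2, 0) = 0
Node u (S = 138): V_u = 1/1.01·[0.6000·13.7000 + 0.4000·0.0000] = 8.1386
Node d (S = 96): V_d = 1/1.01·[0.6000·0.0000 + 0.4000·0.0000] = 0.0000
Node 0 (S = 120): V_0 = 1/1.01·[0.6000·8.1386 + 0.4000·0.0000] = 4.8348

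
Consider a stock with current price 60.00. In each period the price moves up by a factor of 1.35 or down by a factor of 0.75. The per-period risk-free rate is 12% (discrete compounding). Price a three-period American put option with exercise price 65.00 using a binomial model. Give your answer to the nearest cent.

Risk-neutral probability p = (1 + 0.12 − 0.75)/(1.35 − 0.75) = 0.3700/0.6000 = 0.6167
Terminal stock prices: S_uuu = 147.6, S_uud = 82.01, S_udd = 45.56, S_ddd = 25.31
Terminal payoffs (K − S): max(-82.62, 0) = 0, max(-17.01, 0) = 0, max(19.44, 0) = 19.44, max(39.69, 0) = 39.69
Node uu (S = 109.4): continuation = 1/1.12·[0.6167·0.0000 + 0.3833·0.0000] = 0.0000; exercise value = 0.0000 ≤ continuation, so V_uu = 0.0000
Node ud (S = 60.75): continuation = 1/1.12·[0.6167·0.0000 + 0.3833·19.4375] = 6.6527; exercise value = 4.2500 ≤ continuation, so V_ud = 6.6527
Node dd (S = 33.75): continuation = 1/1.12·[0.6167·19.4375 + 0.3833·39.6875] = 24.2857; exercise value = 31.2500 > continuation, so V_dd = 31.2500 (exercise)
Node u (S = 81): continuation = 1/1.12·[0.6167·0.0000 + 0.3833·6.6527] = 2.2770; exercise value = 0.0000 ≤ continuation, so V_u = 2.2770
Node d (S = 45): continuation = 1/1.12·[0.6167·6.6527 + 0.3833·31.2500] = 14.3586; exercise value = 20.0000 > continuation, so V_d = 20.0000 (exercise)
Node 0 (S = 60): continuation = 1/1.12·[0.6167·2.2770 + 0.3833·20.0000] = 8.0989; exercise value = 5.0000 ≤ continuation, so V_0 = 8.0989

8.10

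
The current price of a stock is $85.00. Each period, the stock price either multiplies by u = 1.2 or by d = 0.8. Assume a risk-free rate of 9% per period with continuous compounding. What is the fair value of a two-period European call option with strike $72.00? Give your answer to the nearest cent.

Risk-neutral probability p = (e^0.09 − 0.8)/(1.2 − 0.8) = 0.2942/0.4000 = 0.7354
Terminal stock prices: S_uu = 122.4, S_ud = 81.6, S_dd = 54.4
Terminal payoffs (S − K): max(50.4, 0) = 50.4, max(9.6, 0) = 9.6, max(-17.6, 0) = 0
Node u (S = 102): V_u = e^(−0.09)·[0.7354·50.4000 + 0.2646·9.6000] = 36.1970
Node d (S = 68): V_d = e^(−0.09)·[0.7354·9.6000 + 0.2646·0.0000] = 6.4525
Node 0 (S = 85): V_0 = e^(−0.09)·[0.7354·36.1970 + 0.2646·6.4525] = 25.8895

$25.89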